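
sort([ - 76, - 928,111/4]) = [ - 928,-76,111/4] 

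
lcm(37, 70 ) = 2590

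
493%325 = 168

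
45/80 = 9/16 = 0.56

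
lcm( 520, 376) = 24440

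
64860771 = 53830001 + 11030770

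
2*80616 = 161232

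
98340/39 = 32780/13 = 2521.54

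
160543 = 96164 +64379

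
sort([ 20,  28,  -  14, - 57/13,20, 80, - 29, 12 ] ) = [ - 29, - 14, - 57/13,12,  20 , 20,  28,80 ]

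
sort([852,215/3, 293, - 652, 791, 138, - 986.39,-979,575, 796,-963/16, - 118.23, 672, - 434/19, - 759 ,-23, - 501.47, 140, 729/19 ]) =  [ - 986.39,-979,- 759, - 652, - 501.47, - 118.23, - 963/16 ,- 23 ,-434/19, 729/19 , 215/3, 138,140 , 293,575, 672,791, 796,  852]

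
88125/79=88125/79  =  1115.51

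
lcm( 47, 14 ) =658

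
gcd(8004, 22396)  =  4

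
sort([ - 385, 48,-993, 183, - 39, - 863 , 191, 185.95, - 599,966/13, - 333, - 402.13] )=[ - 993,-863, - 599,-402.13,-385,-333, - 39,48, 966/13,183, 185.95, 191]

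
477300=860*555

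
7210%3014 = 1182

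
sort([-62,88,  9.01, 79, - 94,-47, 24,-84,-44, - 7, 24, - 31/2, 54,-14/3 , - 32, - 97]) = [-97, - 94, - 84,-62, -47,-44, - 32, - 31/2,-7,-14/3, 9.01, 24 , 24,54, 79, 88 ]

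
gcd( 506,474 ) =2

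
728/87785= 728/87785  =  0.01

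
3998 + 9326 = 13324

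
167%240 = 167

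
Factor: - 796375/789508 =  - 2^( - 2 )*5^3*23^1*31^( - 1 )*277^1*6367^(  -  1)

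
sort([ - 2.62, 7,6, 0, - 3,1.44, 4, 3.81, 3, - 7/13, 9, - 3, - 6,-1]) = [ - 6, - 3, - 3, - 2.62, - 1, - 7/13,0,  1.44,3,3.81,4,6, 7, 9]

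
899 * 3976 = 3574424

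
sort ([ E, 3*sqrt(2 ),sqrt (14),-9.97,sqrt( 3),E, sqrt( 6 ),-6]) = [ - 9.97, - 6,sqrt(3 ),sqrt( 6 ), E,  E, sqrt (14),3*sqrt(2 )] 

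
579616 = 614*944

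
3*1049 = 3147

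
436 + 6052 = 6488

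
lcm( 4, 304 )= 304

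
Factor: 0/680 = 0^1 = 0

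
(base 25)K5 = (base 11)41a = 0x1F9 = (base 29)hc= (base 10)505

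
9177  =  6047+3130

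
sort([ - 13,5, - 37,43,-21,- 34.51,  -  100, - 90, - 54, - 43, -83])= [ - 100,-90,-83, - 54,  -  43, - 37,  -  34.51,  -  21, -13, 5,43] 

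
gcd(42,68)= 2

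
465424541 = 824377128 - 358952587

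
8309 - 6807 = 1502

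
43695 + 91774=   135469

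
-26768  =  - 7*3824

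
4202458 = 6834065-2631607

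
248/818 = 124/409=   0.30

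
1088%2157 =1088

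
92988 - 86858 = 6130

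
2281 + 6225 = 8506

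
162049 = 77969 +84080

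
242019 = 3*80673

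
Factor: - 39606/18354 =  - 19^( - 1)*41^1 = - 41/19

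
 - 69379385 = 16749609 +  - 86128994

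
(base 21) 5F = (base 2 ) 1111000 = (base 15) 80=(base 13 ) 93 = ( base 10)120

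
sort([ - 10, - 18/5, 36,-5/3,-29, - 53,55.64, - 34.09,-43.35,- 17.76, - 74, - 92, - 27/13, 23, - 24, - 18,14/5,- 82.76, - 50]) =[ - 92, - 82.76, - 74, - 53,-50, - 43.35, - 34.09,  -  29,- 24, - 18, - 17.76,- 10, - 18/5,- 27/13,- 5/3,14/5,23,36,55.64 ]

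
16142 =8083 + 8059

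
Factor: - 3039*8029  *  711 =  - 3^3*7^1*31^1*37^1*79^1 * 1013^1 =- 17348493141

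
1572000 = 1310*1200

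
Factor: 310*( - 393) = - 2^1*3^1 * 5^1*31^1*131^1  =  - 121830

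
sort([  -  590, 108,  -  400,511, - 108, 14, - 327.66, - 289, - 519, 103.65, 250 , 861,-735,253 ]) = [ - 735, - 590, - 519,-400, - 327.66,-289,-108  ,  14, 103.65, 108, 250, 253,  511, 861] 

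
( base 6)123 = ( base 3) 1220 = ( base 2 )110011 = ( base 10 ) 51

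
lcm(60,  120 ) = 120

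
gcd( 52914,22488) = 6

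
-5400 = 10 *(-540)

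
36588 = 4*9147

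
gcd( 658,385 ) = 7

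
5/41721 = 5/41721 = 0.00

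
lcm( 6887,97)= 6887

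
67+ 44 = 111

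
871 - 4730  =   - 3859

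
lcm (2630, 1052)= 5260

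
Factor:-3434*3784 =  - 12994256 = - 2^4*11^1*17^1*43^1*101^1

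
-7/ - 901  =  7/901 = 0.01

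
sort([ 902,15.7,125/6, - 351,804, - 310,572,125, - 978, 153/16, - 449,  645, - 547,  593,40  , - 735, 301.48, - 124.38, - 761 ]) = [ - 978, -761,- 735,  -  547, - 449,-351 , -310, - 124.38 , 153/16,15.7 , 125/6,40, 125, 301.48, 572,593 , 645,804,  902 ]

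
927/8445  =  309/2815 = 0.11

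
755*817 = 616835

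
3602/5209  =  3602/5209 = 0.69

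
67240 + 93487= 160727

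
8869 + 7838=16707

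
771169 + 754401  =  1525570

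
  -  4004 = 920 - 4924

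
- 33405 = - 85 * 393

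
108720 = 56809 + 51911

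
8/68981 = 8/68981 = 0.00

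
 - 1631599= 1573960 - 3205559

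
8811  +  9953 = 18764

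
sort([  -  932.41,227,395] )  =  [ - 932.41, 227,395] 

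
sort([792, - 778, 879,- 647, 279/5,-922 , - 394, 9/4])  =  [  -  922, -778, - 647, - 394, 9/4 , 279/5, 792, 879]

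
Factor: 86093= 7^3*251^1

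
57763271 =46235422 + 11527849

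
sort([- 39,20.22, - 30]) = [ - 39,-30,20.22]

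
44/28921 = 44/28921 = 0.00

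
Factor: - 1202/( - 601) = 2^1 =2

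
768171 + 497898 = 1266069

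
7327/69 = 106 + 13/69 = 106.19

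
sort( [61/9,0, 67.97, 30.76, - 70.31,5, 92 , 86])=[ - 70.31, 0, 5, 61/9 , 30.76, 67.97,86, 92]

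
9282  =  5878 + 3404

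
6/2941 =6/2941 = 0.00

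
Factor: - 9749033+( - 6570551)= -2^5*211^1*2417^1=-16319584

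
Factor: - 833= - 7^2*17^1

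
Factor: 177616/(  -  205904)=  - 653/757=- 653^1*757^(  -  1)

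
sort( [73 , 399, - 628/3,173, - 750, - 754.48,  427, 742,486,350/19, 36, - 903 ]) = [ - 903,-754.48, - 750, - 628/3, 350/19,36, 73,173,  399, 427, 486,  742] 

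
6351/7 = 907 + 2/7 = 907.29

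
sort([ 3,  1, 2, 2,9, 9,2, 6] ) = [1,  2,  2, 2, 3, 6, 9 , 9 ] 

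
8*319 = 2552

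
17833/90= 17833/90 = 198.14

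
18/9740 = 9/4870 = 0.00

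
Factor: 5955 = 3^1 *5^1*397^1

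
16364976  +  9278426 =25643402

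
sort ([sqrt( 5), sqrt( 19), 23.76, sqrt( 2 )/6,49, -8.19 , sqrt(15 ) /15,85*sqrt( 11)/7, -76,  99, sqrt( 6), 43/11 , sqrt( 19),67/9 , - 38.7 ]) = [ - 76, - 38.7 , -8.19,sqrt( 2 ) /6, sqrt( 15)/15, sqrt ( 5 ), sqrt( 6), 43/11,sqrt( 19 ), sqrt( 19),67/9 , 23.76,85*sqrt(11 )/7,49,99] 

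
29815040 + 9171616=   38986656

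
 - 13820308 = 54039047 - 67859355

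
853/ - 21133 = - 1  +  20280/21133 = - 0.04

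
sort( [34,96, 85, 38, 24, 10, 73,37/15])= [ 37/15,10, 24, 34, 38,73, 85, 96 ] 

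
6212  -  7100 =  - 888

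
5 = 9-4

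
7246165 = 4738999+2507166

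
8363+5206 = 13569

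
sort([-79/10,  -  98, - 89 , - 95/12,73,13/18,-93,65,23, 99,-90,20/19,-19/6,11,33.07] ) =[ - 98,-93,-90, - 89,-95/12, - 79/10,- 19/6, 13/18, 20/19,  11,23,  33.07, 65, 73,99]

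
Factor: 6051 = 3^1*2017^1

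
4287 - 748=3539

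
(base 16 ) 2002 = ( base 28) aci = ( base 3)102020111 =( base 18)1754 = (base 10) 8194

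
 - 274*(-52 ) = 14248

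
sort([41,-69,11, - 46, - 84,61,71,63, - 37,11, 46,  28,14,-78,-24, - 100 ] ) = [ - 100, - 84,- 78,-69, - 46, - 37, - 24,11,11,14, 28,  41,46 , 61,  63, 71 ] 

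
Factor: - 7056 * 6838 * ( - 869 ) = 41928318432 = 2^5*3^2*7^2 * 11^1*13^1*79^1*263^1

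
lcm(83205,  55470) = 166410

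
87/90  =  29/30 =0.97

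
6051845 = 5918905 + 132940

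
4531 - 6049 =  - 1518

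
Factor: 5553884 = 2^2*7^1*139^1*1427^1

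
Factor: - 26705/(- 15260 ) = 2^( - 2 )*7^1 = 7/4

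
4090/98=41 + 36/49 = 41.73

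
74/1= 74 = 74.00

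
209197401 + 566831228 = 776028629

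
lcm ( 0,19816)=0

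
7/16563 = 7/16563  =  0.00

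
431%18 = 17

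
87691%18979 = 11775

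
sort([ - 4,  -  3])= [-4 , - 3]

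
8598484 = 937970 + 7660514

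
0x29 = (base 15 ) 2B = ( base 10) 41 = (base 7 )56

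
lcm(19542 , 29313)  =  58626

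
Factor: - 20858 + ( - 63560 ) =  - 2^1*42209^1 = - 84418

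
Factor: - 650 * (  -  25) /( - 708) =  - 2^( - 1 )*3^(-1)*5^4*13^1 * 59^( - 1) = - 8125/354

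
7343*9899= 72688357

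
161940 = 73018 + 88922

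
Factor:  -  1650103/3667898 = -126931/282146= -2^(-1 )*7^1*18133^1*141073^(  -  1) 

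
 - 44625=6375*( - 7) 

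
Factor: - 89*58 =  - 5162 = - 2^1 * 29^1*89^1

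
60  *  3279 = 196740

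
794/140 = 5 + 47/70 = 5.67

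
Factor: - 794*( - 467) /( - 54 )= - 185399/27=-3^( - 3)*397^1*467^1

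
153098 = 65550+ 87548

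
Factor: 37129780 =2^2*5^1*601^1 * 3089^1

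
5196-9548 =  - 4352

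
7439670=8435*882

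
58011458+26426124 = 84437582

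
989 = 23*43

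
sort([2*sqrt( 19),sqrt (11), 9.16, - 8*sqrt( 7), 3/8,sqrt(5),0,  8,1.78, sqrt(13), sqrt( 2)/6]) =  [ - 8*sqrt ( 7 ),  0, sqrt(2)/6, 3/8,  1.78, sqrt( 5),sqrt(11 ),sqrt( 13),8,2*sqrt( 19),9.16]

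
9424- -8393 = 17817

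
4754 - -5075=9829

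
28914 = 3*9638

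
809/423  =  1 + 386/423 = 1.91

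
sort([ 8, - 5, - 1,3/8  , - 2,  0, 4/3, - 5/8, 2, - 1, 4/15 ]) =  [ - 5,  -  2, - 1,  -  1, - 5/8,0,  4/15,3/8, 4/3,2, 8 ] 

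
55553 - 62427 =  - 6874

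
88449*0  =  0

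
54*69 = 3726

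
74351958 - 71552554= 2799404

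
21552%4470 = 3672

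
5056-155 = 4901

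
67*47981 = 3214727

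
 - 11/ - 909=11/909 = 0.01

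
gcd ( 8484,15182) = 2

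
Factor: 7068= 2^2*3^1*19^1*31^1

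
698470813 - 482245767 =216225046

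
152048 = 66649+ 85399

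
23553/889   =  23553/889 = 26.49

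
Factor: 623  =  7^1*89^1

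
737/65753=737/65753 =0.01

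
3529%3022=507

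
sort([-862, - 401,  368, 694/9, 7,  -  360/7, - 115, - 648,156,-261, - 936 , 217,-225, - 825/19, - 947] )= [ - 947, - 936, - 862, - 648 ,  -  401 , - 261 , - 225, - 115 , - 360/7  , - 825/19,  7 , 694/9 , 156,217, 368]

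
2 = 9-7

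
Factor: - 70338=  -  2^1*3^1*19^1*617^1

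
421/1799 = 421/1799=0.23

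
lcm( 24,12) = 24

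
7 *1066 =7462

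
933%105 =93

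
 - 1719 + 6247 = 4528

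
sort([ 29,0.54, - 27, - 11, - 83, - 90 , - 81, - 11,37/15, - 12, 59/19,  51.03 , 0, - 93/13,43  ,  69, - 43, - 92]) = [ - 92, - 90  , - 83, - 81, - 43, - 27, - 12, - 11, - 11 , - 93/13, 0, 0.54, 37/15, 59/19,  29, 43, 51.03,69 ]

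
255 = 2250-1995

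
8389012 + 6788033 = 15177045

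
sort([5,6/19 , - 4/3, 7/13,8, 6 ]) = [-4/3 , 6/19, 7/13,5,6, 8 ] 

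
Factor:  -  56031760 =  -2^4 * 5^1*19^1*191^1 * 193^1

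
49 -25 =24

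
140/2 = 70= 70.00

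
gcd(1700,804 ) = 4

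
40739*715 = 29128385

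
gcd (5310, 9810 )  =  90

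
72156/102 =707 + 7/17 = 707.41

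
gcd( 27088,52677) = 1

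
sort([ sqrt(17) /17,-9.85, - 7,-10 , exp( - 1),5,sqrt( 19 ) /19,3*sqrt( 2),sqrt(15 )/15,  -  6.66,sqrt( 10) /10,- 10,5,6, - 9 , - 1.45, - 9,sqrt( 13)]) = [ - 10,-10, - 9.85,-9, - 9, - 7,-6.66, - 1.45,sqrt(19 )/19,sqrt( 17)/17,sqrt( 15)/15,sqrt ( 10)/10,exp( - 1),sqrt(13 ),3 * sqrt( 2), 5,5,6]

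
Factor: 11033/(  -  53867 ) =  - 17^1* 83^ ( - 1) = - 17/83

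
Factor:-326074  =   - 2^1*7^1*23291^1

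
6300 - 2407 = 3893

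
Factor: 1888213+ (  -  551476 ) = 3^1*23^1*19373^1 = 1336737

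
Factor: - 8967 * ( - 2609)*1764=41268608892 = 2^2 * 3^3* 7^4*61^1*2609^1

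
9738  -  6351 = 3387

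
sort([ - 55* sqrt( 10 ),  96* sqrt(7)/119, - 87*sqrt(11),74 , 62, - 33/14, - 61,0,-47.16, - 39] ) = [ - 87*sqrt( 11 ), - 55*sqrt(10), - 61,- 47.16 , - 39, - 33/14,  0,96*sqrt( 7)/119, 62,74]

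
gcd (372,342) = 6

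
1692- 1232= 460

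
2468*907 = 2238476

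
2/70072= 1/35036=0.00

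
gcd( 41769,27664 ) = 91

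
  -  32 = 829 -861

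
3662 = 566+3096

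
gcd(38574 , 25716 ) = 12858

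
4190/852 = 2095/426 = 4.92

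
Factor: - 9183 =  - 3^1*3061^1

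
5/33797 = 5/33797  =  0.00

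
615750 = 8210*75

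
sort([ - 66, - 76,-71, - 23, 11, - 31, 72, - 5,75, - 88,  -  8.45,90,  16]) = [ - 88,- 76, - 71,  -  66, - 31, - 23, - 8.45, - 5,11, 16,72,75,90]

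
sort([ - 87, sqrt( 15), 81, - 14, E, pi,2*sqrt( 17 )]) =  [ - 87 , - 14, E,pi,sqrt( 15),2 * sqrt( 17 ), 81]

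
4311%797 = 326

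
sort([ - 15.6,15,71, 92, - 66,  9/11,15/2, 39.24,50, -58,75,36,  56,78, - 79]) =[ - 79,-66,- 58,-15.6,9/11,15/2,15, 36,39.24,50 , 56,  71,75,78, 92 ]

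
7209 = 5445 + 1764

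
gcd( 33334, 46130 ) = 14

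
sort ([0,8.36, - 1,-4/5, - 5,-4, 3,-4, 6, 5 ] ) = [-5, - 4, - 4,  -  1,  -  4/5,0 , 3, 5, 6,8.36 ]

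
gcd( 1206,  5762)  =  134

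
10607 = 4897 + 5710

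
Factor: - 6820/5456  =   - 5/4  =  -2^( - 2 ) * 5^1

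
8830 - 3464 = 5366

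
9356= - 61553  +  70909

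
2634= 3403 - 769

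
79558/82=39779/41 = 970.22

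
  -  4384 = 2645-7029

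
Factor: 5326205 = 5^1* 89^1* 11969^1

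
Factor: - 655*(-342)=2^1*3^2*5^1*19^1*131^1=224010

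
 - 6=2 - 8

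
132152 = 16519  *8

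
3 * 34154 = 102462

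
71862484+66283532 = 138146016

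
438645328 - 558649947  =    -  120004619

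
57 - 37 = 20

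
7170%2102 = 864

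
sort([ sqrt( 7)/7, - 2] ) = [-2,sqrt(7)/7]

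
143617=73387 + 70230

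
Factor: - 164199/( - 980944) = 2^(- 4 ) *3^1 *7^2*37^(-1)* 1117^1 *1657^(-1) 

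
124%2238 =124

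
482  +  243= 725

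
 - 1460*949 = - 1385540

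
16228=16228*1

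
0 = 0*740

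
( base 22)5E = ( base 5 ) 444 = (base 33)3P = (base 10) 124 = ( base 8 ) 174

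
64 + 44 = 108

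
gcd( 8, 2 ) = 2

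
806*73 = 58838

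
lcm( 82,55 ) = 4510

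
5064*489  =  2476296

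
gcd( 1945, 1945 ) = 1945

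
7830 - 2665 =5165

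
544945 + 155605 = 700550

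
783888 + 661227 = 1445115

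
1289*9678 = 12474942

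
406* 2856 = 1159536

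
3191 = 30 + 3161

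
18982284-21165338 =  - 2183054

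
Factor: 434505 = 3^1*5^1*83^1*349^1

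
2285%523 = 193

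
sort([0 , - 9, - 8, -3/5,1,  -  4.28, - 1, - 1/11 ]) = [ - 9, - 8,-4.28, - 1, - 3/5,  -  1/11,  0, 1 ]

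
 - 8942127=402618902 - 411561029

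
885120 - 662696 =222424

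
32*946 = 30272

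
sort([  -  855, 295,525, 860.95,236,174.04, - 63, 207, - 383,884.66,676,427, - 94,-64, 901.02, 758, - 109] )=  [ - 855, - 383, - 109, - 94,-64,  -  63,  174.04, 207, 236,295,427, 525,676,758,860.95, 884.66,901.02 ]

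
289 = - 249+538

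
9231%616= 607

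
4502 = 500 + 4002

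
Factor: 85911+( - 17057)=68854 = 2^1*173^1*199^1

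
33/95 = 33/95 = 0.35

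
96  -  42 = 54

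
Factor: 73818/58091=2^1*3^3*11^(-1)*1367^1*5281^( -1) 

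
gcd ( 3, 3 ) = 3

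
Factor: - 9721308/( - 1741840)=2430327/435460=2^( - 2)*3^1*5^( - 1) *21773^( - 1 )*810109^1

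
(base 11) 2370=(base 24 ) 596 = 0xc1e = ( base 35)2IM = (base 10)3102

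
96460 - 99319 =  -  2859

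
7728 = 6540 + 1188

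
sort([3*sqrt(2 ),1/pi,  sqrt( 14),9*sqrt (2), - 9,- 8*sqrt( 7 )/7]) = [ -9,  -  8*sqrt(7 )/7, 1/pi,sqrt( 14),3 * sqrt( 2 ), 9*sqrt( 2)]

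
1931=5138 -3207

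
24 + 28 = 52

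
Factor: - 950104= - 2^3* 113^1*1051^1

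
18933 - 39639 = -20706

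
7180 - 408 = 6772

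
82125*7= 574875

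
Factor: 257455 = 5^1*11^1*  31^1* 151^1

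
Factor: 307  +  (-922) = - 615 = -3^1*5^1*41^1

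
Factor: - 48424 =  -2^3 * 6053^1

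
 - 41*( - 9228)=378348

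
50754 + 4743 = 55497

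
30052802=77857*386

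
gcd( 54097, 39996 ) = 1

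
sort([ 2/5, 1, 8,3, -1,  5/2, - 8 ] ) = [ - 8,-1, 2/5  ,  1, 5/2  ,  3, 8]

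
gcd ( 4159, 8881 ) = 1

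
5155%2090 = 975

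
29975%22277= 7698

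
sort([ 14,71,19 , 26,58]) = [14, 19, 26,  58,71] 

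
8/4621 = 8/4621 = 0.00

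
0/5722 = 0 = 0.00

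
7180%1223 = 1065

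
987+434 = 1421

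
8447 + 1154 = 9601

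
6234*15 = 93510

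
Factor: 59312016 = 2^4*3^2 *347^1*1187^1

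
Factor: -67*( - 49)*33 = 108339 = 3^1*7^2*11^1* 67^1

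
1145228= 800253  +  344975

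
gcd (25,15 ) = 5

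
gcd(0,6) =6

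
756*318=240408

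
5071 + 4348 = 9419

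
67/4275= 67/4275=0.02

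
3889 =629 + 3260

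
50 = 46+4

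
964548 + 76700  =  1041248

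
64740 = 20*3237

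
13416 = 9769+3647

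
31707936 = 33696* 941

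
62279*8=498232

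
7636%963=895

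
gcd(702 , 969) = 3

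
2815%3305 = 2815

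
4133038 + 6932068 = 11065106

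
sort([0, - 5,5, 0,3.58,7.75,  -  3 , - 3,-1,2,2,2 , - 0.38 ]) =[- 5, - 3, - 3,-1 ,-0.38 , 0 , 0 , 2, 2, 2 , 3.58 , 5, 7.75]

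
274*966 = 264684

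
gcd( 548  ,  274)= 274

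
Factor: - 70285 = - 5^1*14057^1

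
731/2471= 731/2471 = 0.30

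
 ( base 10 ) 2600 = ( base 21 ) 5ih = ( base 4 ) 220220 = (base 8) 5050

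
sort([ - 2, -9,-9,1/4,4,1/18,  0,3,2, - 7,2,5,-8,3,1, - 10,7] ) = [ - 10,-9 , - 9, -8, - 7 ,-2,0,1/18 , 1/4,1,2,2,  3 , 3,4, 5,7]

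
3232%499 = 238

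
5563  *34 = 189142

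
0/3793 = 0 = 0.00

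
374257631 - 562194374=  -187936743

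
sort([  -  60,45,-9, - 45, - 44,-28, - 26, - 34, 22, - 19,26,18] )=[ - 60, -45, - 44, - 34 ,-28,  -  26, - 19, - 9, 18, 22,26, 45 ] 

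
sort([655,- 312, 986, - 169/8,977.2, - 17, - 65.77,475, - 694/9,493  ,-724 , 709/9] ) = [  -  724 , - 312,-694/9,-65.77, - 169/8, - 17,709/9 , 475,493, 655,  977.2 , 986]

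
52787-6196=46591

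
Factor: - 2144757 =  - 3^1*714919^1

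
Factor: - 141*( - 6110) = 861510 = 2^1*3^1* 5^1*13^1*47^2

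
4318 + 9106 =13424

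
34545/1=34545 =34545.00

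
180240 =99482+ 80758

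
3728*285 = 1062480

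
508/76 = 6 + 13/19 = 6.68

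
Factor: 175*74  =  2^1*5^2*7^1*37^1 = 12950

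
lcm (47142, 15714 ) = 47142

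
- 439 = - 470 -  - 31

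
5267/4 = 1316 + 3/4 = 1316.75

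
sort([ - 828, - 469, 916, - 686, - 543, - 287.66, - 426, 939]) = [ - 828, - 686, - 543, - 469, - 426, - 287.66, 916,  939 ] 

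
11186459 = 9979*1121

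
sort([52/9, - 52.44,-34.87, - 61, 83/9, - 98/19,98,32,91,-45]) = [  -  61, - 52.44, - 45, -34.87, - 98/19,52/9,83/9,32,  91,98]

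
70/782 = 35/391 =0.09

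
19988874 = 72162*277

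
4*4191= 16764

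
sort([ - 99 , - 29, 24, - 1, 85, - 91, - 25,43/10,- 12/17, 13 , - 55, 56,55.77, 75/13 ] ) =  [ - 99, - 91,-55, - 29, - 25, - 1 , - 12/17, 43/10, 75/13 , 13,24, 55.77, 56, 85]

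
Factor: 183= 3^1*61^1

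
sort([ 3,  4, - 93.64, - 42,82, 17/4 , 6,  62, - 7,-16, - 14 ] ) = [ - 93.64, - 42,- 16, - 14 , - 7, 3, 4,17/4, 6, 62,82]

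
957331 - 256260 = 701071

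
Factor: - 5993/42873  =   - 13/93 = - 3^(-1 )*13^1*31^(-1 ) 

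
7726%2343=697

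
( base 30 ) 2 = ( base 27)2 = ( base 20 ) 2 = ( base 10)2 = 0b10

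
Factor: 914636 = 2^2*107^1*2137^1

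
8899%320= 259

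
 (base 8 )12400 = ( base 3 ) 21101010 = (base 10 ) 5376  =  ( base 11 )4048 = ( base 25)8f1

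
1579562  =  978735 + 600827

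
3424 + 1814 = 5238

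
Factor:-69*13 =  - 897 = -3^1 * 13^1*23^1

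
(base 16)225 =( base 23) 10k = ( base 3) 202100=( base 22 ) 12L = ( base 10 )549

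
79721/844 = 94 + 385/844 = 94.46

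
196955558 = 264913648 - 67958090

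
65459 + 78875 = 144334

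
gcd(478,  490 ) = 2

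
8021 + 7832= 15853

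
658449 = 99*6651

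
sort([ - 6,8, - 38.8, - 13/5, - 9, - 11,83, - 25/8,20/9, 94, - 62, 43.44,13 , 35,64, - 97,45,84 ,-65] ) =[ - 97, - 65, - 62 , - 38.8 , - 11, - 9, - 6, - 25/8, - 13/5,20/9 , 8,13, 35,43.44, 45,64,83, 84,94]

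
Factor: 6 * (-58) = -2^2 * 3^1*29^1 = -  348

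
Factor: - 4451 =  - 4451^1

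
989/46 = 21 + 1/2 = 21.50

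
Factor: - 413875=- 5^3*7^1 * 11^1* 43^1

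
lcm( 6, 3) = 6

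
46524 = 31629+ 14895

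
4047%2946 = 1101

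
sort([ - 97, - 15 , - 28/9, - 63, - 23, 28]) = [ - 97, - 63, - 23, - 15, - 28/9, 28 ] 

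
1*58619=58619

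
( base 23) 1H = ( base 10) 40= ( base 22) 1i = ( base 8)50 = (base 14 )2C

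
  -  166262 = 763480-929742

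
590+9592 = 10182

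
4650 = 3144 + 1506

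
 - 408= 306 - 714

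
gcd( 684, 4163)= 1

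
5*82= 410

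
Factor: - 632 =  - 2^3*79^1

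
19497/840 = 6499/280  =  23.21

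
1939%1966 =1939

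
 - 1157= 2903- 4060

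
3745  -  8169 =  - 4424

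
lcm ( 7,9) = 63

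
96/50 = 1 + 23/25 = 1.92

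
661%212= 25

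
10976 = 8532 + 2444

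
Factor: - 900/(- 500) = 3^2* 5^( - 1) = 9/5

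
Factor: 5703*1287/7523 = 7339761/7523 = 3^3 * 11^1 * 13^1*1901^1*7523^(  -  1 )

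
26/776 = 13/388 =0.03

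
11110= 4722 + 6388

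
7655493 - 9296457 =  - 1640964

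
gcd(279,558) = 279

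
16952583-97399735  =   - 80447152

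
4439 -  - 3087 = 7526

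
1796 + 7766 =9562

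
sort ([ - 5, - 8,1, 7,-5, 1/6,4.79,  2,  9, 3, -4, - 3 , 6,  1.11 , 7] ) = [  -  8, - 5, - 5, - 4,-3,1/6 , 1, 1.11,2 , 3,4.79,6, 7, 7,9]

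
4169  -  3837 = 332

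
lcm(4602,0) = 0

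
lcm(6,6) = 6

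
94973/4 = 94973/4 = 23743.25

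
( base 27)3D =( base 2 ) 1011110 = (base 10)94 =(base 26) 3g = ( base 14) 6a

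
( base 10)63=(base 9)70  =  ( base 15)43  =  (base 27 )29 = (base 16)3f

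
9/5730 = 3/1910 = 0.00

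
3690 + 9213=12903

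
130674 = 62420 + 68254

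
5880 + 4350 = 10230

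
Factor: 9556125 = 3^1 * 5^3*17^1*1499^1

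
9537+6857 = 16394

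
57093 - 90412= - 33319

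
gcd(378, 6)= 6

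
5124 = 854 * 6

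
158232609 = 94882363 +63350246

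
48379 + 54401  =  102780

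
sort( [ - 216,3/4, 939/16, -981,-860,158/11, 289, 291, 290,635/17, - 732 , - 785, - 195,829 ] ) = [ - 981, - 860 ,-785,  -  732, - 216, - 195, 3/4 , 158/11, 635/17, 939/16, 289, 290, 291, 829 ] 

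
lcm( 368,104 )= 4784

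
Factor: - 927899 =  -7^1*71^1*1867^1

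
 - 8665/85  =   - 102+1/17 = - 101.94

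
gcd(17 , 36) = 1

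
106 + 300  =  406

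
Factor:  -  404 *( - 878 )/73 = 354712/73 = 2^3*73^( - 1) * 101^1*439^1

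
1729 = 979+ 750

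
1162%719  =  443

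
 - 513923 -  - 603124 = 89201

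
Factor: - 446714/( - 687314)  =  557^1*857^ ( - 1) = 557/857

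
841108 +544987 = 1386095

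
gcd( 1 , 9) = 1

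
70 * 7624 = 533680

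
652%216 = 4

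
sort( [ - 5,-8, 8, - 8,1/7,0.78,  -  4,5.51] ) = [ - 8,- 8,  -  5, - 4,1/7,0.78  ,  5.51,8]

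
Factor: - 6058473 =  - 3^1 *19^1*157^1*677^1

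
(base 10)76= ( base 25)31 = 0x4C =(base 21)3D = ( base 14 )56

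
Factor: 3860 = 2^2 * 5^1*193^1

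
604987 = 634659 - 29672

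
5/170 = 1/34 = 0.03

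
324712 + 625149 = 949861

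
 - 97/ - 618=97/618 = 0.16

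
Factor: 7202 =2^1*13^1*277^1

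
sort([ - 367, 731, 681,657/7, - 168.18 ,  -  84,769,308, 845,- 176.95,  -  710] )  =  [ - 710, - 367, - 176.95 , - 168.18, - 84, 657/7, 308,681,731,769, 845]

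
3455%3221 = 234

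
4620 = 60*77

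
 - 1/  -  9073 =1/9073 = 0.00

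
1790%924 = 866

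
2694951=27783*97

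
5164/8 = 1291/2 = 645.50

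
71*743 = 52753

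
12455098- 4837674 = 7617424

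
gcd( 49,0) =49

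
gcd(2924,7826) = 86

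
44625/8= 44625/8 = 5578.12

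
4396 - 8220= - 3824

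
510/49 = 10 + 20/49 = 10.41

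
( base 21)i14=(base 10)7963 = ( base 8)17433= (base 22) G9L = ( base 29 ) 9dh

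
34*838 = 28492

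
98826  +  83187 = 182013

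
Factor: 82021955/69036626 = 2^( - 1 )*5^1*17^( - 1)*19^1*89^2*109^1*2030489^( - 1)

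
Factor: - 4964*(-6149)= 30523636  =  2^2*11^1*13^1*17^1 * 43^1 * 73^1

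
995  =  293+702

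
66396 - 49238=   17158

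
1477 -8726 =- 7249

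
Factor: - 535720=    - 2^3*5^1*59^1 * 227^1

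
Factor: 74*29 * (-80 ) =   -  2^5*5^1*29^1*37^1= -171680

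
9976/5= 9976/5 = 1995.20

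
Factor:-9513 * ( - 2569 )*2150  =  52543628550 = 2^1*3^2*5^2*7^2*  43^1*151^1 *367^1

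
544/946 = 272/473 =0.58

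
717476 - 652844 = 64632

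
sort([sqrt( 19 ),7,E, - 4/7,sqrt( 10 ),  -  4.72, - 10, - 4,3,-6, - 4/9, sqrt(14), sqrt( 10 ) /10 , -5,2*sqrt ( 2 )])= [ - 10, - 6, - 5, - 4.72, - 4, - 4/7, -4/9, sqrt( 10 ) /10,E,2* sqrt( 2 ),3  ,  sqrt( 10 ),sqrt ( 14),  sqrt( 19),7] 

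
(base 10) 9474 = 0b10010100000010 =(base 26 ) e0a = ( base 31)9QJ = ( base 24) GAI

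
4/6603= 4/6603= 0.00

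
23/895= 23/895 = 0.03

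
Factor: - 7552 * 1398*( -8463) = 2^8 * 3^2*7^1 * 13^1*31^1*59^1*233^1 = 89349781248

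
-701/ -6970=701/6970 =0.10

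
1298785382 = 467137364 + 831648018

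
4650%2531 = 2119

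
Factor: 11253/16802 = 363/542=2^( - 1)*3^1*11^2 * 271^( - 1)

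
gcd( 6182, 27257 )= 281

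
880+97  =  977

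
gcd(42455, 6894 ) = 1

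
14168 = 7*2024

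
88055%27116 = 6707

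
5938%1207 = 1110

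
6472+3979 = 10451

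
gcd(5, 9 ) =1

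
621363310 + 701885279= 1323248589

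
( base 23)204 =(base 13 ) 639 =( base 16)426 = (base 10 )1062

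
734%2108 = 734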